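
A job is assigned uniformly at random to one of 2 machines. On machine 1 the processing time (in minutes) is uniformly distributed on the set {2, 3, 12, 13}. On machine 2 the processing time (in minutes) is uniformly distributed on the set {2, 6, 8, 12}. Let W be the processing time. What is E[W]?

E[W | machine 1] = (2+3+12+13)/4 = 15/2.
E[W | machine 2] = (2+6+8+12)/4 = 7.
By the law of total expectation,
E[W] = (1/2)·(15/2) + (1/2)·(7) = 29/4.

29/4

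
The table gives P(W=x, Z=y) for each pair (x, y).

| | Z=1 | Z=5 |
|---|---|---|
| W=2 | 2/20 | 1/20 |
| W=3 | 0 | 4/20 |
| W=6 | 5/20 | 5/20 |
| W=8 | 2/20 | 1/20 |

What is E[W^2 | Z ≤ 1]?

P(Z ≤ 1) = 9/20.
Σ W^2·P over the event = 4·(2/20) + 36·(5/20) + 64·(2/20) = 79/5.
E[W^2 | Z ≤ 1] = (79/5) / (9/20) = 316/9.

316/9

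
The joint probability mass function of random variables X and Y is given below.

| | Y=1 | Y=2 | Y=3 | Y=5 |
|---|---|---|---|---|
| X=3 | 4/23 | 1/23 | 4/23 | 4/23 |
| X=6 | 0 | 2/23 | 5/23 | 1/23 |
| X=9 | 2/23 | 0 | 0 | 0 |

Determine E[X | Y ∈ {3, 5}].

P(Y ∈ {3, 5}) = 14/23.
Σ X·P over the event = 3·(4/23) + 3·(4/23) + 6·(5/23) + 6·(1/23) = 60/23.
E[X | Y ∈ {3, 5}] = (60/23) / (14/23) = 30/7.

30/7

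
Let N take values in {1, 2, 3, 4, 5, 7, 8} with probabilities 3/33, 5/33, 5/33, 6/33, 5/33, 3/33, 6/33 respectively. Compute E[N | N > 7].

P(N > 7) = 2/11.
Σ over the event: 8·2/11 = 16/11.
E[N | N > 7] = (16/11) / (2/11) = 8.

8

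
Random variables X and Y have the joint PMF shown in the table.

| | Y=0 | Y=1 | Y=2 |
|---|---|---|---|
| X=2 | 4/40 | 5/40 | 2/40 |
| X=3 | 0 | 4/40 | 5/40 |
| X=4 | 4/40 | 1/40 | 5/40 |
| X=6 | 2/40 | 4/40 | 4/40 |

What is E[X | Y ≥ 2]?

P(Y ≥ 2) = 2/5.
Σ X·P over the event = 2·(2/40) + 3·(5/40) + 4·(5/40) + 6·(4/40) = 63/40.
E[X | Y ≥ 2] = (63/40) / (2/5) = 63/16.

63/16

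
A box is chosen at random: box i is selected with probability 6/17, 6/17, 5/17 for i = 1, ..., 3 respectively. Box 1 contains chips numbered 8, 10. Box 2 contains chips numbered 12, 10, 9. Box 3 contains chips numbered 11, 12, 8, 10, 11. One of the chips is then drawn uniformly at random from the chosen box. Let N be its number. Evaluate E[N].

E[N | box 1] = (8+10)/2 = 9.
E[N | box 2] = (12+10+9)/3 = 31/3.
E[N | box 3] = (11+12+8+10+11)/5 = 52/5.
E[N] = (6/17)·(9) + (6/17)·(31/3) + (5/17)·(52/5) = 168/17.

168/17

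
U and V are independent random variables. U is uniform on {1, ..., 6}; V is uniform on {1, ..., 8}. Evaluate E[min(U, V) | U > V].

7/3

P(U > V) = 5/16.
Summing min(U,V)·P(x,y) over outcomes with U > V gives 35/48.
E[min(U, V) | U > V] = (35/48) / (5/16) = 7/3.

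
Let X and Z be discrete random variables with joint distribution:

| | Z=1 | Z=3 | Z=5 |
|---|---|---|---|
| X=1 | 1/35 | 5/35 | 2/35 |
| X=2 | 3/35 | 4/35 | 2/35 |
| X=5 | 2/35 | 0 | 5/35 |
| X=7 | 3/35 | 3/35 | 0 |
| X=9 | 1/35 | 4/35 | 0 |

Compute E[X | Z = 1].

P(Z = 1) = 2/7.
Σ X·P over the event = 1·(1/35) + 2·(3/35) + 5·(2/35) + 7·(3/35) + 9·(1/35) = 47/35.
E[X | Z = 1] = (47/35) / (2/7) = 47/10.

47/10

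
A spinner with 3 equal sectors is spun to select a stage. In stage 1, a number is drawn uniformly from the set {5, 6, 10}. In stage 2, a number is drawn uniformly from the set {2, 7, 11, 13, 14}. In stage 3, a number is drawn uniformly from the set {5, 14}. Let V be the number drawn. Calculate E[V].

259/30

E[V | stage 1] = (5+6+10)/3 = 7.
E[V | stage 2] = (2+7+11+13+14)/5 = 47/5.
E[V | stage 3] = (5+14)/2 = 19/2.
By the law of total expectation,
E[V] = (1/3)·(7) + (1/3)·(47/5) + (1/3)·(19/2) = 259/30.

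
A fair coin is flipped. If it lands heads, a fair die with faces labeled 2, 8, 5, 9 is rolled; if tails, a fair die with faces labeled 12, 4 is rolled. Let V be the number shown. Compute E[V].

7

E[V | heads] = (2+8+5+9)/4 = 6.
E[V | tails] = (12+4)/2 = 8.
By the law of total expectation,
E[V] = (1/2)·(6) + (1/2)·(8) = 7.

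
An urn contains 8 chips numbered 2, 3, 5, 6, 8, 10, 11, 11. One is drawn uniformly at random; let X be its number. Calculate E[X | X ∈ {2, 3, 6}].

P(X ∈ {2, 3, 6}) = 3/8.
Σ over the event: 2·1/8 + 3·1/8 + 6·1/8 = 11/8.
E[X | X ∈ {2, 3, 6}] = (11/8) / (3/8) = 11/3.

11/3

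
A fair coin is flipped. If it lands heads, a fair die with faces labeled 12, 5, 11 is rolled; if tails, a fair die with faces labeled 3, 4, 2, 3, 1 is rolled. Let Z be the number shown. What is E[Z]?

E[Z | heads] = (12+5+11)/3 = 28/3.
E[Z | tails] = (3+4+2+3+1)/5 = 13/5.
By the law of total expectation,
E[Z] = (1/2)·(28/3) + (1/2)·(13/5) = 179/30.

179/30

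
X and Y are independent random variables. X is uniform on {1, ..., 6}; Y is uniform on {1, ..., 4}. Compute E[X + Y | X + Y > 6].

8

P(X + Y > 6) = 5/12.
Summing (X+Y)·P(x,y) over outcomes with X + Y > 6 gives 10/3.
E[X + Y | X + Y > 6] = (10/3) / (5/12) = 8.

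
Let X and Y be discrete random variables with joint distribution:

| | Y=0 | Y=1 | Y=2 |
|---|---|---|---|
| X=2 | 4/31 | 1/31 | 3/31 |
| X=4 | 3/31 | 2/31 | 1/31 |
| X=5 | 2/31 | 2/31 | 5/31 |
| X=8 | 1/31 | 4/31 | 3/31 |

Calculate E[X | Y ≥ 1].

37/7

P(Y ≥ 1) = 21/31.
Σ X·P over the event = 2·(1/31) + 2·(3/31) + 4·(2/31) + 4·(1/31) + 5·(2/31) + 5·(5/31) + 8·(4/31) + 8·(3/31) = 111/31.
E[X | Y ≥ 1] = (111/31) / (21/31) = 37/7.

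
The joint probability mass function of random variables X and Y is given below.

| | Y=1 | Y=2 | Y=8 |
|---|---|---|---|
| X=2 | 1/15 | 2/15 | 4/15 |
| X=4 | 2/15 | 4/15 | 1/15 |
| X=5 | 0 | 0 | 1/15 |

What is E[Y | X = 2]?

37/7

P(X = 2) = 7/15.
Σ Y·P over the event = 1·(1/15) + 2·(2/15) + 8·(4/15) = 37/15.
E[Y | X = 2] = (37/15) / (7/15) = 37/7.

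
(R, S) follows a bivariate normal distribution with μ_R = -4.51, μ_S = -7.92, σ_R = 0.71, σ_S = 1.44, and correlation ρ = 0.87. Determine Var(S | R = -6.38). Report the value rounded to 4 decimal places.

0.5041

The conditional variance in a bivariate normal is σ_S²(1 − ρ²), independent of x.
Var(S | R=-6.38) = (1.44)²·(1 − (0.87)²) = 2.0736·0.2431 = 0.5041.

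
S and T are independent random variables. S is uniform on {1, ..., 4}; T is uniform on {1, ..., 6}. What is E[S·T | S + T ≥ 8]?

35/2

Outcomes with S + T ≥ 8: (2,6), (3,5), (3,6), (4,4), (4,5), (4,6), each with probability 1/24.
E[S·T | S + T ≥ 8] = (12 + 15 + 18 + 16 + 20 + 24) / 6 = 35/2.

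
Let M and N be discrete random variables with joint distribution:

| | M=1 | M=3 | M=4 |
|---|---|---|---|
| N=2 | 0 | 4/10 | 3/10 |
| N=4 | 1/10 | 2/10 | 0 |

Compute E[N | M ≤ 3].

P(M ≤ 3) = 7/10.
Σ N·P over the event = 4·(1/10) + 2·(4/10) + 4·(2/10) = 2.
E[N | M ≤ 3] = (2) / (7/10) = 20/7.

20/7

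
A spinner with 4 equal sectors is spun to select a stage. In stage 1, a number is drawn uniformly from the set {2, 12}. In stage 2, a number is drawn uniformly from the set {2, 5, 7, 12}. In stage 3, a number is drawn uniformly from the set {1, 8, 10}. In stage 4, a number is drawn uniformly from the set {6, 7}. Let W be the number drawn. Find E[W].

E[W | stage 1] = (2+12)/2 = 7.
E[W | stage 2] = (2+5+7+12)/4 = 13/2.
E[W | stage 3] = (1+8+10)/3 = 19/3.
E[W | stage 4] = (6+7)/2 = 13/2.
By the law of total expectation,
E[W] = (1/4)·(7) + (1/4)·(13/2) + (1/4)·(19/3) + (1/4)·(13/2) = 79/12.

79/12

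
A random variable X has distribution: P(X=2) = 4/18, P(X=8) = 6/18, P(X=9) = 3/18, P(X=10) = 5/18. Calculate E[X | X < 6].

P(X < 6) = 2/9.
Σ over the event: 2·2/9 = 4/9.
E[X | X < 6] = (4/9) / (2/9) = 2.

2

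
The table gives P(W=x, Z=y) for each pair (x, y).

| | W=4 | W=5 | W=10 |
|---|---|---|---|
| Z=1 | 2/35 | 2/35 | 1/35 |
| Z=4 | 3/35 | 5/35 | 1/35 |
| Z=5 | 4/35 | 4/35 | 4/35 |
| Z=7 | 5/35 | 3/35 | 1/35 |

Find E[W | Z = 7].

5

P(Z = 7) = 9/35.
Summing W·P(W=x,Z=y) over the conditioning event gives 9/7.
E[W | Z = 7] = (9/7) / (9/35) = 5.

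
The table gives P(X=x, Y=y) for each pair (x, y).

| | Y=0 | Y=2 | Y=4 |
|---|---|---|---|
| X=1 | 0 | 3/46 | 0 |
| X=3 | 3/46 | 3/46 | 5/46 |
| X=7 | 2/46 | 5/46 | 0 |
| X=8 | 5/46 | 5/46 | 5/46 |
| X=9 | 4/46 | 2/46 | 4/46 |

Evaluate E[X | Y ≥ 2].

49/8

P(Y ≥ 2) = 16/23.
Σ X·P over the event = 1·(3/46) + 3·(3/46) + 3·(5/46) + 7·(5/46) + 8·(5/46) + 8·(5/46) + 9·(2/46) + 9·(4/46) = 98/23.
E[X | Y ≥ 2] = (98/23) / (16/23) = 49/8.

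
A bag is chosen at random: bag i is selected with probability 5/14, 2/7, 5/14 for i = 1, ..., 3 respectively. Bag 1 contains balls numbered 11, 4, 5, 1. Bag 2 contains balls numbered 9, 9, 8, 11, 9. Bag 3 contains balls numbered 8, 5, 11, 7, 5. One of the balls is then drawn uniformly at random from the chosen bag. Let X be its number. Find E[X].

283/40

E[X | bag 1] = (11+4+5+1)/4 = 21/4.
E[X | bag 2] = (9+9+8+11+9)/5 = 46/5.
E[X | bag 3] = (8+5+11+7+5)/5 = 36/5.
By the law of total expectation,
E[X] = (5/14)·(21/4) + (2/7)·(46/5) + (5/14)·(36/5) = 283/40.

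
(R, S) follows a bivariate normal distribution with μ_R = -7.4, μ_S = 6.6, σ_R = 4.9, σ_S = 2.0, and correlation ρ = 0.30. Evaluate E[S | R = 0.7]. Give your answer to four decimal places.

For a bivariate normal, E[S | R=x] = μ_S + ρ·(σ_S/σ_R)·(x − μ_R).
E[S | R=0.7] = 6.6 + (0.30)·(2.0/4.9)·(0.7 − (-7.4)) = 6.6 + (0.12245)·(8.1) = 7.5918.

7.5918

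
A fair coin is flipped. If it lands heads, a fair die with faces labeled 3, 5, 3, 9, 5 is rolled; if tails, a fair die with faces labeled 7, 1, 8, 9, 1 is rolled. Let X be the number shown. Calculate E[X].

E[X | heads] = (3+5+3+9+5)/5 = 5.
E[X | tails] = (7+1+8+9+1)/5 = 26/5.
By the law of total expectation,
E[X] = (1/2)·(5) + (1/2)·(26/5) = 51/10.

51/10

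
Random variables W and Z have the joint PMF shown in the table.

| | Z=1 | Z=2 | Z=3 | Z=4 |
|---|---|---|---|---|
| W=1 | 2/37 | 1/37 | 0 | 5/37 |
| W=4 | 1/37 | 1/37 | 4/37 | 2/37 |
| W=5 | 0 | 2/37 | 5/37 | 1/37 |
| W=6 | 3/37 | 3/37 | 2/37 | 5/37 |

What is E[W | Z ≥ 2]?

134/31

P(Z ≥ 2) = 31/37.
Summing W·P(W=x,Z=y) over the conditioning event gives 134/37.
E[W | Z ≥ 2] = (134/37) / (31/37) = 134/31.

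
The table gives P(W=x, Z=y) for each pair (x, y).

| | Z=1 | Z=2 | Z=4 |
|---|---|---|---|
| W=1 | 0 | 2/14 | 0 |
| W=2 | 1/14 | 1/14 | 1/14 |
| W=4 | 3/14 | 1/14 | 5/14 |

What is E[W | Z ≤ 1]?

7/2

P(Z ≤ 1) = 2/7.
Σ W·P over the event = 2·(1/14) + 4·(3/14) = 1.
E[W | Z ≤ 1] = (1) / (2/7) = 7/2.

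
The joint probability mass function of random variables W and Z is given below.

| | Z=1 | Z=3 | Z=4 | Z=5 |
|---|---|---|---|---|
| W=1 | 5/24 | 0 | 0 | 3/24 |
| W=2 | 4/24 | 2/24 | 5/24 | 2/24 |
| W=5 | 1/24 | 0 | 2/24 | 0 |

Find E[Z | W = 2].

P(W = 2) = 13/24.
Σ Z·P over the event = 1·(4/24) + 3·(2/24) + 4·(5/24) + 5·(2/24) = 5/3.
E[Z | W = 2] = (5/3) / (13/24) = 40/13.

40/13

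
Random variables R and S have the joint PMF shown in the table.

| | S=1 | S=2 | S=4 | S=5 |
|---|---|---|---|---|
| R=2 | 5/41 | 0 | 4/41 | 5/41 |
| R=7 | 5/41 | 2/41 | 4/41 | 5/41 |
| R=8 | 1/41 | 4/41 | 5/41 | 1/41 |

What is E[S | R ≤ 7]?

P(R ≤ 7) = 30/41.
Σ S·P over the event = 1·(5/41) + 4·(4/41) + 5·(5/41) + 1·(5/41) + 2·(2/41) + 4·(4/41) + 5·(5/41) = 96/41.
E[S | R ≤ 7] = (96/41) / (30/41) = 16/5.

16/5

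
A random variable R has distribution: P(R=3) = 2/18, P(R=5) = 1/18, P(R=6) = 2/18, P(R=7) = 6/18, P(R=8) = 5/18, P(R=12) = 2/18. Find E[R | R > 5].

118/15

P(R > 5) = 5/6.
Σ over the event: 6·1/9 + 7·1/3 + 8·5/18 + 12·1/9 = 59/9.
E[R | R > 5] = (59/9) / (5/6) = 118/15.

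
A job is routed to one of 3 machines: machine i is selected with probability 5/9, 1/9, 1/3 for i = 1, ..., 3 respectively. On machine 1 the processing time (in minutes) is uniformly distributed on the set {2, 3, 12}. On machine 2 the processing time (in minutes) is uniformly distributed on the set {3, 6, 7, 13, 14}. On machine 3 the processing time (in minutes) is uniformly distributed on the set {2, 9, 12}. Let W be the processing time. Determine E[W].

E[W | machine 1] = (2+3+12)/3 = 17/3.
E[W | machine 2] = (3+6+7+13+14)/5 = 43/5.
E[W | machine 3] = (2+9+12)/3 = 23/3.
E[W] = (5/9)·(17/3) + (1/9)·(43/5) + (1/3)·(23/3) = 899/135.

899/135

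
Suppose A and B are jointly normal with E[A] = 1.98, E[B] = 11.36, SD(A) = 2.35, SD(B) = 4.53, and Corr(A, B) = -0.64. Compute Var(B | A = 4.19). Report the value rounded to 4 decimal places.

The conditional variance in a bivariate normal is σ_B²(1 − ρ²), independent of x.
Var(B | A=4.19) = (4.53)²·(1 − (-0.64)²) = 20.5209·0.5904 = 12.1155.

12.1155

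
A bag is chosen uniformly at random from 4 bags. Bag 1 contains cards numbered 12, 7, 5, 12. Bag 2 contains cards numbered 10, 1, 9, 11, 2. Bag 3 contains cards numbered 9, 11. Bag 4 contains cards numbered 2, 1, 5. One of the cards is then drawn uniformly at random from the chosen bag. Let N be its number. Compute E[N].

106/15

E[N | bag 1] = (12+7+5+12)/4 = 9.
E[N | bag 2] = (10+1+9+11+2)/5 = 33/5.
E[N | bag 3] = (9+11)/2 = 10.
E[N | bag 4] = (2+1+5)/3 = 8/3.
By the law of total expectation,
E[N] = (1/4)·(9) + (1/4)·(33/5) + (1/4)·(10) + (1/4)·(8/3) = 106/15.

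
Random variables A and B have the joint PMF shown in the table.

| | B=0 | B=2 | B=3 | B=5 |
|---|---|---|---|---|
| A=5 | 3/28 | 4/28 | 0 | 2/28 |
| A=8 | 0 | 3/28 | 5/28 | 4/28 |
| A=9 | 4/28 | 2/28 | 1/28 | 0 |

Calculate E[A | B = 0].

51/7

P(B = 0) = 1/4.
Σ A·P over the event = 5·(3/28) + 9·(4/28) = 51/28.
E[A | B = 0] = (51/28) / (1/4) = 51/7.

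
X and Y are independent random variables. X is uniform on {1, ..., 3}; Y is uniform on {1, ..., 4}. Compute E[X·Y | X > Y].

Outcomes with X > Y: (2,1), (3,1), (3,2), each with probability 1/12.
E[X·Y | X > Y] = (2 + 3 + 6) / 3 = 11/3.

11/3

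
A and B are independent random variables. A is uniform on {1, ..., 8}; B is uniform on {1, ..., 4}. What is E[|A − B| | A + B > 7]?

P(A + B > 7) = 7/16.
Summing |A−B|·P(x,y) over outcomes with A + B > 7 gives 13/8.
E[|A − B| | A + B > 7] = (13/8) / (7/16) = 26/7.

26/7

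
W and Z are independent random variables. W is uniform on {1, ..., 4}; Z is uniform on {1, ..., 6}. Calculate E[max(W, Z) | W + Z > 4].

9/2

P(W + Z > 4) = 3/4.
Summing max(W,Z)·P(x,y) over outcomes with W + Z > 4 gives 27/8.
E[max(W, Z) | W + Z > 4] = (27/8) / (3/4) = 9/2.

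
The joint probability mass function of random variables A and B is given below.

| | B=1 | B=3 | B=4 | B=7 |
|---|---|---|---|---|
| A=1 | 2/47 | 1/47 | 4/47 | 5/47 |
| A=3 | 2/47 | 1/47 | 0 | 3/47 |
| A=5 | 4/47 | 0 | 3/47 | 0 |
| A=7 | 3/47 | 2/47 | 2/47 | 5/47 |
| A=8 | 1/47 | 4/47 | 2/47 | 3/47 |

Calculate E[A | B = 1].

P(B = 1) = 12/47.
Σ A·P over the event = 1·(2/47) + 3·(2/47) + 5·(4/47) + 7·(3/47) + 8·(1/47) = 57/47.
E[A | B = 1] = (57/47) / (12/47) = 19/4.

19/4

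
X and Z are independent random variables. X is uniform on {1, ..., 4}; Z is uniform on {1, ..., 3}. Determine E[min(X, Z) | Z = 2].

P(Z = 2) = 1/3.
Summing min(X,Z)·P(x,y) over outcomes with Z = 2 gives 7/12.
E[min(X, Z) | Z = 2] = (7/12) / (1/3) = 7/4.

7/4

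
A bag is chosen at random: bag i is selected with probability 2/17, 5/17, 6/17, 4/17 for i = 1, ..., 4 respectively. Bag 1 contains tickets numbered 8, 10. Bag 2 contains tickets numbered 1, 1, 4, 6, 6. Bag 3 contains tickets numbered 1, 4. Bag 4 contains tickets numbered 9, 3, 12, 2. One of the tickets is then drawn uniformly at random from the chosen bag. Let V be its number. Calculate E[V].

77/17

E[V | bag 1] = (8+10)/2 = 9.
E[V | bag 2] = (1+1+4+6+6)/5 = 18/5.
E[V | bag 3] = (1+4)/2 = 5/2.
E[V | bag 4] = (9+3+12+2)/4 = 13/2.
By the law of total expectation,
E[V] = (2/17)·(9) + (5/17)·(18/5) + (6/17)·(5/2) + (4/17)·(13/2) = 77/17.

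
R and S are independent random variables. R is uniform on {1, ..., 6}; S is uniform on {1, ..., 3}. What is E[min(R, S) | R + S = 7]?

2

P(R + S = 7) = 1/6.
Summing min(R,S)·P(x,y) over outcomes with R + S = 7 gives 1/3.
E[min(R, S) | R + S = 7] = (1/3) / (1/6) = 2.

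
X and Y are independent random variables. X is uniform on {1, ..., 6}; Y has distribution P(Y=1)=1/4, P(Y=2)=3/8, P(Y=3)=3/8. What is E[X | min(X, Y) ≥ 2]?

4

P(min(X, Y) ≥ 2) = 5/8.
Summing X·P(x,y) over outcomes with min(X, Y) ≥ 2 gives 5/2.
E[X | min(X, Y) ≥ 2] = (5/2) / (5/8) = 4.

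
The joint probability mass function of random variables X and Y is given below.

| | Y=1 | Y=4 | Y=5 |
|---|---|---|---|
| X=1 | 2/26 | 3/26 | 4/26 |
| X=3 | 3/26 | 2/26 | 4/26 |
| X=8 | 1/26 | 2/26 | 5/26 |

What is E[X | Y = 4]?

P(Y = 4) = 7/26.
Σ X·P over the event = 1·(3/26) + 3·(2/26) + 8·(2/26) = 25/26.
E[X | Y = 4] = (25/26) / (7/26) = 25/7.

25/7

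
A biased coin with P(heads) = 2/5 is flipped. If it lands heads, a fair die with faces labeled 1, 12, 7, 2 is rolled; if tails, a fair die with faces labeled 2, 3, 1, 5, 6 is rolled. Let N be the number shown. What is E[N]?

106/25

E[N | heads] = (1+12+7+2)/4 = 11/2.
E[N | tails] = (2+3+1+5+6)/5 = 17/5.
By the law of total expectation,
E[N] = (2/5)·(11/2) + (3/5)·(17/5) = 106/25.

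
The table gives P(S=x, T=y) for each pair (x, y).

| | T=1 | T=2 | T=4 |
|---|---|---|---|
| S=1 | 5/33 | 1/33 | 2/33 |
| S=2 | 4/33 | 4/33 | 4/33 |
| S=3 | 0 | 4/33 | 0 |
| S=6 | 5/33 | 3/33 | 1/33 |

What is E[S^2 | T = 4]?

54/7

P(T = 4) = 7/33.
Σ S^2·P over the event = 1·(2/33) + 4·(4/33) + 36·(1/33) = 18/11.
E[S^2 | T = 4] = (18/11) / (7/33) = 54/7.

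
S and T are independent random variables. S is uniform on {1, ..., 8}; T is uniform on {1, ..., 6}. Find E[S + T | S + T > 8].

P(S + T > 8) = 7/16.
Summing (S+T)·P(x,y) over outcomes with S + T > 8 gives 14/3.
E[S + T | S + T > 8] = (14/3) / (7/16) = 32/3.

32/3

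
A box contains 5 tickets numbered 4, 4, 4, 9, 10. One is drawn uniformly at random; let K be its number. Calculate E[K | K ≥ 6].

P(K ≥ 6) = 2/5.
Σ over the event: 9·1/5 + 10·1/5 = 19/5.
E[K | K ≥ 6] = (19/5) / (2/5) = 19/2.

19/2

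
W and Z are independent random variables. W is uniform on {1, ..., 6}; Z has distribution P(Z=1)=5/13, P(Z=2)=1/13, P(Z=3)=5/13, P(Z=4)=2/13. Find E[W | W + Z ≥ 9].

52/9

P(W + Z ≥ 9) = 3/26.
Summing W·P(x,y) over outcomes with W + Z ≥ 9 gives 2/3.
E[W | W + Z ≥ 9] = (2/3) / (3/26) = 52/9.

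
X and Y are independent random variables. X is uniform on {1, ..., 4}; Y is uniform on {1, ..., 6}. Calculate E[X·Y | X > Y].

35/6

Outcomes with X > Y: (2,1), (3,1), (3,2), (4,1), (4,2), (4,3), each with probability 1/24.
E[X·Y | X > Y] = (2 + 3 + 6 + 4 + 8 + 12) / 6 = 35/6.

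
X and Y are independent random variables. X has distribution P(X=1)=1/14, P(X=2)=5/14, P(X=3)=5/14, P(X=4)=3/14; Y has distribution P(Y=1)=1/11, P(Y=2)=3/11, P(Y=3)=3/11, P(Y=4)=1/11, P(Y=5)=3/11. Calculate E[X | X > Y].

77/23

P(X > Y) = 23/77.
Summing X·P(x,y) over outcomes with X > Y gives 1.
E[X | X > Y] = (1) / (23/77) = 77/23.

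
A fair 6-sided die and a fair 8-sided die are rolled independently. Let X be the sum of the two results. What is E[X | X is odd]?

P(X is odd) = 1/2.
Σ over the event: 3·1/24 + 5·1/12 + 7·1/8 + 9·1/8 + 11·1/12 + 13·1/24 = 4.
E[X | X is odd] = (4) / (1/2) = 8.

8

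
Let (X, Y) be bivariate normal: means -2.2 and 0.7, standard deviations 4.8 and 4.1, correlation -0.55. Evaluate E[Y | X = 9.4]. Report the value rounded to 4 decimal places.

-4.7496

The regression of Y on X has slope ρ·σ_Y/σ_X and passes through (μ_X, μ_Y).
E[Y | X=9.4] = 0.7 + (-0.55)·(4.1/4.8)·(9.4 − (-2.2)) = 0.7 + (-0.46979)·(11.6) = -4.7496.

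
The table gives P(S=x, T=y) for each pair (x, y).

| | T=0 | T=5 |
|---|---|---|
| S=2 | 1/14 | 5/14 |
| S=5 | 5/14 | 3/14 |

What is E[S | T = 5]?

25/8

P(T = 5) = 4/7.
Σ S·P over the event = 2·(5/14) + 5·(3/14) = 25/14.
E[S | T = 5] = (25/14) / (4/7) = 25/8.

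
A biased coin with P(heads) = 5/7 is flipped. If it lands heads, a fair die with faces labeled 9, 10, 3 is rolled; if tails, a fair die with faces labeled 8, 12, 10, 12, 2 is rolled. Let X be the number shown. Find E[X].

814/105

E[X | heads] = (9+10+3)/3 = 22/3.
E[X | tails] = (8+12+10+12+2)/5 = 44/5.
E[X] = (5/7)·(22/3) + (2/7)·(44/5) = 814/105.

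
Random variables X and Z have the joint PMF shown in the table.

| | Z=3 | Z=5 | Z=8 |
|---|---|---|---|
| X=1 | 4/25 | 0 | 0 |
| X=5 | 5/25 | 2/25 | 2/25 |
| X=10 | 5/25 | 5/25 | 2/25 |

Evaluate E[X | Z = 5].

60/7

P(Z = 5) = 7/25.
Σ X·P over the event = 5·(2/25) + 10·(5/25) = 12/5.
E[X | Z = 5] = (12/5) / (7/25) = 60/7.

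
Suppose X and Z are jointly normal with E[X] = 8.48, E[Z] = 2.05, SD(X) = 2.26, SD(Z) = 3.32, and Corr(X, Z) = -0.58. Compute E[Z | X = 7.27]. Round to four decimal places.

3.0810

E[Z | X=x] = μ_Z + ρ(σ_Z/σ_X)(x − μ_X) for jointly normal variables.
E[Z | X=7.27] = 2.05 + (-0.58)·(3.32/2.26)·(7.27 − (8.48)) = 2.05 + (-0.85204)·(-1.21) = 3.0810.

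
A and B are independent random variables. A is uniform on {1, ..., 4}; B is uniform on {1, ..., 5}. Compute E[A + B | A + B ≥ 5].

45/7

P(A + B ≥ 5) = 7/10.
Summing (A+B)·P(x,y) over outcomes with A + B ≥ 5 gives 9/2.
E[A + B | A + B ≥ 5] = (9/2) / (7/10) = 45/7.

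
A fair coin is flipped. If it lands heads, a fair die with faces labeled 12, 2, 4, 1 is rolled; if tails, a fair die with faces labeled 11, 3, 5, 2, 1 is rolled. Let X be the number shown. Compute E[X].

E[X | heads] = (12+2+4+1)/4 = 19/4.
E[X | tails] = (11+3+5+2+1)/5 = 22/5.
By the law of total expectation,
E[X] = (1/2)·(19/4) + (1/2)·(22/5) = 183/40.

183/40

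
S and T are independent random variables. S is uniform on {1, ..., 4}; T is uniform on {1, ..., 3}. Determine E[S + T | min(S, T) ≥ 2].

11/2

P(min(S, T) ≥ 2) = 1/2.
Summing (S+T)·P(x,y) over outcomes with min(S, T) ≥ 2 gives 11/4.
E[S + T | min(S, T) ≥ 2] = (11/4) / (1/2) = 11/2.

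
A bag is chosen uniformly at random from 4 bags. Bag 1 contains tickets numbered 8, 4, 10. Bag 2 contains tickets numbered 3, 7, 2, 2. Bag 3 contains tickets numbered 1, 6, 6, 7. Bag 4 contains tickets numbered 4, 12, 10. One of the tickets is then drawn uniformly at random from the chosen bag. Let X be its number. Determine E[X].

49/8

E[X | bag 1] = (8+4+10)/3 = 22/3.
E[X | bag 2] = (3+7+2+2)/4 = 7/2.
E[X | bag 3] = (1+6+6+7)/4 = 5.
E[X | bag 4] = (4+12+10)/3 = 26/3.
E[X] = (1/4)·(22/3) + (1/4)·(7/2) + (1/4)·(5) + (1/4)·(26/3) = 49/8.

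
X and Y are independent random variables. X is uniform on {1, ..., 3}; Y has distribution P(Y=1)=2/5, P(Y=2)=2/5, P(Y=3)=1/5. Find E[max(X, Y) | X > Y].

8/3

P(X > Y) = 2/5.
Summing max(X,Y)·P(x,y) over outcomes with X > Y gives 16/15.
E[max(X, Y) | X > Y] = (16/15) / (2/5) = 8/3.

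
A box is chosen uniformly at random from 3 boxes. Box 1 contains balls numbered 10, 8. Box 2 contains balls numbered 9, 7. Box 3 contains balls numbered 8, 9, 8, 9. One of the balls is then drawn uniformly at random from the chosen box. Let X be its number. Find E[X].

17/2

E[X | box 1] = (10+8)/2 = 9.
E[X | box 2] = (9+7)/2 = 8.
E[X | box 3] = (8+9+8+9)/4 = 17/2.
By the law of total expectation,
E[X] = (1/3)·(9) + (1/3)·(8) + (1/3)·(17/2) = 17/2.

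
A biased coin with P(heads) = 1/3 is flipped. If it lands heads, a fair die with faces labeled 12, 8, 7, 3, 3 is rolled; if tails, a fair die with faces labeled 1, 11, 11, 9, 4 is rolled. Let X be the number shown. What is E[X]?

E[X | heads] = (12+8+7+3+3)/5 = 33/5.
E[X | tails] = (1+11+11+9+4)/5 = 36/5.
By the law of total expectation,
E[X] = (1/3)·(33/5) + (2/3)·(36/5) = 7.

7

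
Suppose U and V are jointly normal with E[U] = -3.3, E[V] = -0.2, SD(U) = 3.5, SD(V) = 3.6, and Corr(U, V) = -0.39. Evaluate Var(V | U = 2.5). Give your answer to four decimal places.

For a bivariate normal, Var(V | U=x) = σ_V²(1 − ρ²).
Var(V | U=2.5) = (3.6)²·(1 − (-0.39)²) = 12.96·0.8479 = 10.9888.

10.9888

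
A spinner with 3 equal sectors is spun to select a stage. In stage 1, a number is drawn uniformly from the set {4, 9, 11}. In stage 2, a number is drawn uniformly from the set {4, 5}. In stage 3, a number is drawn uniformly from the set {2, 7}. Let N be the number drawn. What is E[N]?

17/3

E[N | stage 1] = (4+9+11)/3 = 8.
E[N | stage 2] = (4+5)/2 = 9/2.
E[N | stage 3] = (2+7)/2 = 9/2.
By the law of total expectation,
E[N] = (1/3)·(8) + (1/3)·(9/2) + (1/3)·(9/2) = 17/3.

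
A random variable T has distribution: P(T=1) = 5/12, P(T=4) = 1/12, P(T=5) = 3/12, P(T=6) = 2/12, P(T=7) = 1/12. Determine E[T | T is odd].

3

P(T is odd) = 3/4.
Σ over the event: 1·5/12 + 5·1/4 + 7·1/12 = 9/4.
E[T | T is odd] = (9/4) / (3/4) = 3.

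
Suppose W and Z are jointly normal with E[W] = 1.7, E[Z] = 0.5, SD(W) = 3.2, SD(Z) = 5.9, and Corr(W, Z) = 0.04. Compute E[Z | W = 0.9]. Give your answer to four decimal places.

0.4410

E[Z | W=x] = μ_Z + ρ(σ_Z/σ_W)(x − μ_W) for jointly normal variables.
E[Z | W=0.9] = 0.5 + (0.04)·(5.9/3.2)·(0.9 − (1.7)) = 0.5 + (0.07375)·(-0.8) = 0.4410.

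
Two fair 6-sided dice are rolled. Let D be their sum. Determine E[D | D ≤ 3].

P(D ≤ 3) = 1/12.
Σ over the event: 2·1/36 + 3·1/18 = 2/9.
E[D | D ≤ 3] = (2/9) / (1/12) = 8/3.

8/3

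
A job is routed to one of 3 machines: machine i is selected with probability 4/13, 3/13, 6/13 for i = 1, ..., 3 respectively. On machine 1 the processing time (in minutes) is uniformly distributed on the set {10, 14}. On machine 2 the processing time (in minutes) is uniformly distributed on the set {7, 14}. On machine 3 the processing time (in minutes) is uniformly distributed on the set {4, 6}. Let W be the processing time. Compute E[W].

E[W | machine 1] = (10+14)/2 = 12.
E[W | machine 2] = (7+14)/2 = 21/2.
E[W | machine 3] = (4+6)/2 = 5.
E[W] = (4/13)·(12) + (3/13)·(21/2) + (6/13)·(5) = 219/26.

219/26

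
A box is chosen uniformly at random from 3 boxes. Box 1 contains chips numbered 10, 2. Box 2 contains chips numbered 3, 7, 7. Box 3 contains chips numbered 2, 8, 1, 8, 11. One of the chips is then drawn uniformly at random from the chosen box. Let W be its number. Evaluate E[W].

53/9

E[W | box 1] = (10+2)/2 = 6.
E[W | box 2] = (3+7+7)/3 = 17/3.
E[W | box 3] = (2+8+1+8+11)/5 = 6.
E[W] = (1/3)·(6) + (1/3)·(17/3) + (1/3)·(6) = 53/9.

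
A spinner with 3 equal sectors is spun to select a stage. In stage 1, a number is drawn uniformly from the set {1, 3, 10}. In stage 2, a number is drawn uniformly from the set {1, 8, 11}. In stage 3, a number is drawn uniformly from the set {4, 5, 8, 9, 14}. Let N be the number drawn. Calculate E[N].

58/9

E[N | stage 1] = (1+3+10)/3 = 14/3.
E[N | stage 2] = (1+8+11)/3 = 20/3.
E[N | stage 3] = (4+5+8+9+14)/5 = 8.
By the law of total expectation,
E[N] = (1/3)·(14/3) + (1/3)·(20/3) + (1/3)·(8) = 58/9.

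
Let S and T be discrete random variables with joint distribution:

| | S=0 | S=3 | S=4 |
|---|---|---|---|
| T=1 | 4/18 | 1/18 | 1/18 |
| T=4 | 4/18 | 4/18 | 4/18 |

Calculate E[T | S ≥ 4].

17/5

P(S ≥ 4) = 5/18.
Σ T·P over the event = 1·(1/18) + 4·(4/18) = 17/18.
E[T | S ≥ 4] = (17/18) / (5/18) = 17/5.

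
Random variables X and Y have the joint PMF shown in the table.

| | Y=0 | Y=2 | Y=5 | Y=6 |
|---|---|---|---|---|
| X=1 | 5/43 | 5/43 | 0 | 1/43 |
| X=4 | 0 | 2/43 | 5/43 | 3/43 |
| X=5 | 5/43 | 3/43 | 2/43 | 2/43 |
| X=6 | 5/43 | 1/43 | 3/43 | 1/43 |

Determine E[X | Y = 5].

P(Y = 5) = 10/43.
Summing X·P(X=x,Y=y) over the conditioning event gives 48/43.
E[X | Y = 5] = (48/43) / (10/43) = 24/5.

24/5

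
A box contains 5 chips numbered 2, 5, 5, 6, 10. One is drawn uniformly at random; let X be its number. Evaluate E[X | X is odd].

P(X is odd) = 2/5.
Σ over the event: 5·2/5 = 2.
E[X | X is odd] = (2) / (2/5) = 5.

5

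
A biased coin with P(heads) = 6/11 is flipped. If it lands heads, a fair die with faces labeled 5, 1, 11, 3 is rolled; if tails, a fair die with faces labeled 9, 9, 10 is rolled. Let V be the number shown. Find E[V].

230/33

E[V | heads] = (5+1+11+3)/4 = 5.
E[V | tails] = (9+9+10)/3 = 28/3.
E[V] = (6/11)·(5) + (5/11)·(28/3) = 230/33.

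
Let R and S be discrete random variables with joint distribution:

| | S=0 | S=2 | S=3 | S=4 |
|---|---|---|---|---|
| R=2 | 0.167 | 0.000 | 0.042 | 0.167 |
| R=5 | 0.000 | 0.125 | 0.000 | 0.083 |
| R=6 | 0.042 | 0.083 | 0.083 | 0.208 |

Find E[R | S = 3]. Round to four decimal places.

4.6560

P(S = 3) = 0.125.
Σ R·P over the event = 2·(0.042) + 6·(0.083) = 0.582.
E[R | S = 3] = (0.582) / (0.125) = 4.6560.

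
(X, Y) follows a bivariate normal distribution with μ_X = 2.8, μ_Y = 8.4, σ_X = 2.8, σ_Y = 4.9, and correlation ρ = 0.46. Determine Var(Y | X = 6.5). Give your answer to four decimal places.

The conditional variance in a bivariate normal is σ_Y²(1 − ρ²), independent of x.
Var(Y | X=6.5) = (4.9)²·(1 − (0.46)²) = 24.01·0.7884 = 18.9295.

18.9295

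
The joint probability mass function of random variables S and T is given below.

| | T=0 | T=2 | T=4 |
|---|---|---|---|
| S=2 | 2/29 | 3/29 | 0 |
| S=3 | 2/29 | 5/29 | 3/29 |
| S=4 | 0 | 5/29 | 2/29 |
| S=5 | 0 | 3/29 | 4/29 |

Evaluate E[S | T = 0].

P(T = 0) = 4/29.
Σ S·P over the event = 2·(2/29) + 3·(2/29) = 10/29.
E[S | T = 0] = (10/29) / (4/29) = 5/2.

5/2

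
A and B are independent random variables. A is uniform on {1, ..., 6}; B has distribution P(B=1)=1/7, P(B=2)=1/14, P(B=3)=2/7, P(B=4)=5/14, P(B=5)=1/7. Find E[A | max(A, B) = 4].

P(max(A, B) = 4) = 9/28.
Summing A·P(x,y) over outcomes with max(A, B) = 4 gives 13/14.
E[A | max(A, B) = 4] = (13/14) / (9/28) = 26/9.

26/9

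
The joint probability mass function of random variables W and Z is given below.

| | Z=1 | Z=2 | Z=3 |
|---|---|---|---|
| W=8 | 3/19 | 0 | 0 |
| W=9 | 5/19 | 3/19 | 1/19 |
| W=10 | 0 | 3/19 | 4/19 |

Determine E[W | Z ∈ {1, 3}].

118/13

P(Z ∈ {1, 3}) = 13/19.
Σ W·P over the event = 8·(3/19) + 9·(5/19) + 9·(1/19) + 10·(4/19) = 118/19.
E[W | Z ∈ {1, 3}] = (118/19) / (13/19) = 118/13.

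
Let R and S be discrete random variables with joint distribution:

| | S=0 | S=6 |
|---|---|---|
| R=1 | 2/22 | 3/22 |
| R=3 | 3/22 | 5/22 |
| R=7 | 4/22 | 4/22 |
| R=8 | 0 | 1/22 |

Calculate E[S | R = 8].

P(R = 8) = 1/22.
Summing S·P(R=x,S=y) over the conditioning event gives 3/11.
E[S | R = 8] = (3/11) / (1/22) = 6.

6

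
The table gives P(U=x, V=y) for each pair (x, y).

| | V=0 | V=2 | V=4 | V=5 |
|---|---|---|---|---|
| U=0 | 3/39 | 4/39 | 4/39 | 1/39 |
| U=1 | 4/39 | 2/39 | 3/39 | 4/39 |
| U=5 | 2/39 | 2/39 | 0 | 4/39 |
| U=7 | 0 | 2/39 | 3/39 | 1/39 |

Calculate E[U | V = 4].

12/5

P(V = 4) = 10/39.
Σ U·P over the event = 0·(4/39) + 1·(3/39) + 7·(3/39) = 8/13.
E[U | V = 4] = (8/13) / (10/39) = 12/5.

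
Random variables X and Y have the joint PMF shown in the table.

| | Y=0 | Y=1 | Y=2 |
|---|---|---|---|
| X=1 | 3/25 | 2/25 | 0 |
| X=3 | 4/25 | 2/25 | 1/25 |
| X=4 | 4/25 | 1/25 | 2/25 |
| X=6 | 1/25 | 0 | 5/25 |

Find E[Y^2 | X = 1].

P(X = 1) = 1/5.
Summing Y^2·P(X=x,Y=y) over the conditioning event gives 2/25.
E[Y^2 | X = 1] = (2/25) / (1/5) = 2/5.

2/5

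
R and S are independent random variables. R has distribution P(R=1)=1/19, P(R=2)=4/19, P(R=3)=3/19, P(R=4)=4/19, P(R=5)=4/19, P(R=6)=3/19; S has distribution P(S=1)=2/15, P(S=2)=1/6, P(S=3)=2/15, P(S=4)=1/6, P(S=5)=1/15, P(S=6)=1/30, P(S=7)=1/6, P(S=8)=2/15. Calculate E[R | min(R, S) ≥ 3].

P(min(R, S) ≥ 3) = 49/95.
Summing R·P(x,y) over outcomes with min(R, S) ≥ 3 gives 441/190.
E[R | min(R, S) ≥ 3] = (441/190) / (49/95) = 9/2.

9/2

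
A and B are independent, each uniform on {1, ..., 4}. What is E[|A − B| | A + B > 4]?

P(A + B > 4) = 5/8.
Summing |A−B|·P(x,y) over outcomes with A + B > 4 gives 7/8.
E[|A − B| | A + B > 4] = (7/8) / (5/8) = 7/5.

7/5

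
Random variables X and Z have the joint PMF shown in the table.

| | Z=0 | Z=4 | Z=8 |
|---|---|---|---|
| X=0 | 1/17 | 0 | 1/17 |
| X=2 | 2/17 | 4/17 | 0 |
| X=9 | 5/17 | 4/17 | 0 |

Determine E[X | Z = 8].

P(Z = 8) = 1/17.
Σ X·P over the event = 0·(1/17) = 0.
E[X | Z = 8] = (0) / (1/17) = 0.

0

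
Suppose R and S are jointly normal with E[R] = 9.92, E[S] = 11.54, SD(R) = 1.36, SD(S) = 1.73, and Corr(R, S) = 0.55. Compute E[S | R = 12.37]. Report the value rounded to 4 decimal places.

13.2541

For a bivariate normal, E[S | R=x] = μ_S + ρ·(σ_S/σ_R)·(x − μ_R).
E[S | R=12.37] = 11.54 + (0.55)·(1.73/1.36)·(12.37 − (9.92)) = 11.54 + (0.69963)·(2.45) = 13.2541.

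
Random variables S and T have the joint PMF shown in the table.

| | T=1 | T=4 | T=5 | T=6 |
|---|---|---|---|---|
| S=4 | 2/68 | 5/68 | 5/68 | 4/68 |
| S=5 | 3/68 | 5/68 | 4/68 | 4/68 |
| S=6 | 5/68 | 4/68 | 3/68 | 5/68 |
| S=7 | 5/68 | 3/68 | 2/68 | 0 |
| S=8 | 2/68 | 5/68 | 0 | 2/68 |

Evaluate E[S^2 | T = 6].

472/15

P(T = 6) = 15/68.
Σ S^2·P over the event = 16·(4/68) + 25·(4/68) + 36·(5/68) + 64·(2/68) = 118/17.
E[S^2 | T = 6] = (118/17) / (15/68) = 472/15.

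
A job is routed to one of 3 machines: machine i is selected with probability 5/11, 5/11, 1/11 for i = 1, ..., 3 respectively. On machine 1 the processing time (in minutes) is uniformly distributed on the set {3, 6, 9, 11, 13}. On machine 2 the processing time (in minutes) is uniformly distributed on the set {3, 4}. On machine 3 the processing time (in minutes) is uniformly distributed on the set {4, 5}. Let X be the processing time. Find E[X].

64/11

E[X | machine 1] = (3+6+9+11+13)/5 = 42/5.
E[X | machine 2] = (3+4)/2 = 7/2.
E[X | machine 3] = (4+5)/2 = 9/2.
E[X] = (5/11)·(42/5) + (5/11)·(7/2) + (1/11)·(9/2) = 64/11.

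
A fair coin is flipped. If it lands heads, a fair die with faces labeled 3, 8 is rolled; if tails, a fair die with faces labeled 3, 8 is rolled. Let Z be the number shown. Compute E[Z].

E[Z | heads] = (3+8)/2 = 11/2.
E[Z | tails] = (3+8)/2 = 11/2.
E[Z] = (1/2)·(11/2) + (1/2)·(11/2) = 11/2.

11/2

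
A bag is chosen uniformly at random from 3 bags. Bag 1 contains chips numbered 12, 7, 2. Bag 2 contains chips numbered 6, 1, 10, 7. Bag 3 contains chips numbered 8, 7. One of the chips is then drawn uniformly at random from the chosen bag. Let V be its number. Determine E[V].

E[V | bag 1] = (12+7+2)/3 = 7.
E[V | bag 2] = (6+1+10+7)/4 = 6.
E[V | bag 3] = (8+7)/2 = 15/2.
By the law of total expectation,
E[V] = (1/3)·(7) + (1/3)·(6) + (1/3)·(15/2) = 41/6.

41/6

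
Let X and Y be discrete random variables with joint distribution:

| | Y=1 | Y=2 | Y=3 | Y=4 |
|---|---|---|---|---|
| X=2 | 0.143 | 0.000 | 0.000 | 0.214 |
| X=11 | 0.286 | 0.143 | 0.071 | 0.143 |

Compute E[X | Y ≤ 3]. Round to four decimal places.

P(Y ≤ 3) = 0.643.
Σ X·P over the event = 2·(0.143) + 11·(0.286) + 11·(0.143) + 11·(0.071) = 5.786.
E[X | Y ≤ 3] = (5.786) / (0.643) = 8.9984.

8.9984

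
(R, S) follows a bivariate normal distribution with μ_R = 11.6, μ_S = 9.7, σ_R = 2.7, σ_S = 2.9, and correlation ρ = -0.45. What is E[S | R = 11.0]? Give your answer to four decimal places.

9.9900

The regression of S on R has slope ρ·σ_S/σ_R and passes through (μ_R, μ_S).
E[S | R=11.0] = 9.7 + (-0.45)·(2.9/2.7)·(11.0 − (11.6)) = 9.7 + (-0.48333)·(-0.6) = 9.9900.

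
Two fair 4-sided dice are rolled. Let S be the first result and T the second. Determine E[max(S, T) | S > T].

Outcomes with S > T: (2,1), (3,1), (3,2), (4,1), (4,2), (4,3), each with probability 1/16.
E[max(S, T) | S > T] = (2 + 3 + 3 + 4 + 4 + 4) / 6 = 10/3.

10/3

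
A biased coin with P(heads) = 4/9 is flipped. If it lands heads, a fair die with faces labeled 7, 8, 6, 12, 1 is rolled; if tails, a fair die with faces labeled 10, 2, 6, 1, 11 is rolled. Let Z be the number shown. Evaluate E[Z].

E[Z | heads] = (7+8+6+12+1)/5 = 34/5.
E[Z | tails] = (10+2+6+1+11)/5 = 6.
E[Z] = (4/9)·(34/5) + (5/9)·(6) = 286/45.

286/45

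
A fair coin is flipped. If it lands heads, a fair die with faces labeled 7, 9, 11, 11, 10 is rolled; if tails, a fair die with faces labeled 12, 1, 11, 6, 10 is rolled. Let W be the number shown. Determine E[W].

E[W | heads] = (7+9+11+11+10)/5 = 48/5.
E[W | tails] = (12+1+11+6+10)/5 = 8.
E[W] = (1/2)·(48/5) + (1/2)·(8) = 44/5.

44/5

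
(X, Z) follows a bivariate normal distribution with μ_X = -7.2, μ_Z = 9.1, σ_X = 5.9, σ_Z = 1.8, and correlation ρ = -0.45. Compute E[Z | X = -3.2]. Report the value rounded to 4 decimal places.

For a bivariate normal, E[Z | X=x] = μ_Z + ρ·(σ_Z/σ_X)·(x − μ_X).
E[Z | X=-3.2] = 9.1 + (-0.45)·(1.8/5.9)·(-3.2 − (-7.2)) = 9.1 + (-0.13729)·(4) = 8.5508.

8.5508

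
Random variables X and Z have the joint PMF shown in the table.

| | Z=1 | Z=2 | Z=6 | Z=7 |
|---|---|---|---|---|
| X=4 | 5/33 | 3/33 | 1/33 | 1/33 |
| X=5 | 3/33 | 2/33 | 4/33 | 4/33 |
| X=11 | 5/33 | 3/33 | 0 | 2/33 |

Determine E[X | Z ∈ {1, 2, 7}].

P(Z ∈ {1, 2, 7}) = 28/33.
Summing X·P(X=x,Z=y) over the conditioning event gives 191/33.
E[X | Z ∈ {1, 2, 7}] = (191/33) / (28/33) = 191/28.

191/28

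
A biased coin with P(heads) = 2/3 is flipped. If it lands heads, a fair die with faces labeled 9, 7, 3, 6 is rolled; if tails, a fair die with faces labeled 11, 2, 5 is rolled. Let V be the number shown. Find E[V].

37/6

E[V | heads] = (9+7+3+6)/4 = 25/4.
E[V | tails] = (11+2+5)/3 = 6.
By the law of total expectation,
E[V] = (2/3)·(25/4) + (1/3)·(6) = 37/6.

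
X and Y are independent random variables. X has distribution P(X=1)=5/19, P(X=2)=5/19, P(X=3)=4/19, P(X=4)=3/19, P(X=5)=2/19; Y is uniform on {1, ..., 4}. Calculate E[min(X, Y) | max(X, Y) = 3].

P(max(X, Y) = 3) = 11/38.
Summing min(X,Y)·P(x,y) over outcomes with max(X, Y) = 3 gives 39/76.
E[min(X, Y) | max(X, Y) = 3] = (39/76) / (11/38) = 39/22.

39/22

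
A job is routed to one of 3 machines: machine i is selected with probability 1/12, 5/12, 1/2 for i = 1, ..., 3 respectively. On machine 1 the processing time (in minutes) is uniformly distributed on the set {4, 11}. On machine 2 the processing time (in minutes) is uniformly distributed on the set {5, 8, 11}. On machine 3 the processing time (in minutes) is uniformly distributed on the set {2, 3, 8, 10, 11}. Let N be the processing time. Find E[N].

883/120

E[N | machine 1] = (4+11)/2 = 15/2.
E[N | machine 2] = (5+8+11)/3 = 8.
E[N | machine 3] = (2+3+8+10+11)/5 = 34/5.
By the law of total expectation,
E[N] = (1/12)·(15/2) + (5/12)·(8) + (1/2)·(34/5) = 883/120.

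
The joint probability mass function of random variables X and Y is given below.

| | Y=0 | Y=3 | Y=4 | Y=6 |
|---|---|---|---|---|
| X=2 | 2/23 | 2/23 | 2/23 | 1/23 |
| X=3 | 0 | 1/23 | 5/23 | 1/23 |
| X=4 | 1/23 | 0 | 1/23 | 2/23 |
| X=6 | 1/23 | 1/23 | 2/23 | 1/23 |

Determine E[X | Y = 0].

7/2

P(Y = 0) = 4/23.
Σ X·P over the event = 2·(2/23) + 4·(1/23) + 6·(1/23) = 14/23.
E[X | Y = 0] = (14/23) / (4/23) = 7/2.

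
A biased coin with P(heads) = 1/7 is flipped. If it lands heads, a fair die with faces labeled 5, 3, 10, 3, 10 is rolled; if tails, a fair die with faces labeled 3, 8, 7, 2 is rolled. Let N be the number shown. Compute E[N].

181/35

E[N | heads] = (5+3+10+3+10)/5 = 31/5.
E[N | tails] = (3+8+7+2)/4 = 5.
E[N] = (1/7)·(31/5) + (6/7)·(5) = 181/35.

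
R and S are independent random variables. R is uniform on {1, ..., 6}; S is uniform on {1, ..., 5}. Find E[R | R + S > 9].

Outcomes with R + S > 9: (5,5), (6,4), (6,5), each with probability 1/30.
E[R | R + S > 9] = (5 + 6 + 6) / 3 = 17/3.

17/3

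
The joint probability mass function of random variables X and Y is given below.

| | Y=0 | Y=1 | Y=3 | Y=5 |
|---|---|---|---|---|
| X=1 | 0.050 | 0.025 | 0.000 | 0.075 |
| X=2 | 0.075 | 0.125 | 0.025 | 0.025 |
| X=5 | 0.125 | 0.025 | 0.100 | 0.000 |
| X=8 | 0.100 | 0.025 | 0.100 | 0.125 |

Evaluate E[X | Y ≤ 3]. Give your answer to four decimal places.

4.6129

P(Y ≤ 3) = 0.775.
Summing X·P(X=x,Y=y) over the conditioning event gives 3.575.
E[X | Y ≤ 3] = (3.575) / (0.775) = 4.6129.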